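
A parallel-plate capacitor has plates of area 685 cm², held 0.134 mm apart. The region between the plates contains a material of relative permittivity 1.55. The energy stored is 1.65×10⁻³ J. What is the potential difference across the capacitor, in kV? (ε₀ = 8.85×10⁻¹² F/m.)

V ≈ 0.686 kV

A = 685 cm² = 6.85×10⁻² m².
C = κε₀A/d = 1.55 × 8.85×10⁻¹² × 6.85×10⁻² / 1.34×10⁻⁴ = 7.01×10⁻⁹ F.
V = √(2U/C) = √(2 × 1.65×10⁻³ / 7.01×10⁻⁹) = 6.86×10² V.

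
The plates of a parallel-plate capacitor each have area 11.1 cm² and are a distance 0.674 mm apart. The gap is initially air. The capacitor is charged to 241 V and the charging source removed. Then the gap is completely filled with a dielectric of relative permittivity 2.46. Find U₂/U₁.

Isolated ⇒ Q is held fixed.
C₂ = 2.46 C₁ and U = Q²/(2C), so U₂/U₁ = C₁/C₂ = 0.407.

U₂/U₁ ≈ 0.407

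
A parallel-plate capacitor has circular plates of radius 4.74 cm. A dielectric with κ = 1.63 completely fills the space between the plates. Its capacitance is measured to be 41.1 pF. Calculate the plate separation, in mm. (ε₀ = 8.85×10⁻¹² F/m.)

A = π(4.74 cm)² = 7.06×10⁻³ m².
d = κε₀A/C = 1.63 × 8.85×10⁻¹² × 7.06×10⁻³ / 4.11×10⁻¹¹ = 2.48×10⁻³ m.

d ≈ 2.48 mm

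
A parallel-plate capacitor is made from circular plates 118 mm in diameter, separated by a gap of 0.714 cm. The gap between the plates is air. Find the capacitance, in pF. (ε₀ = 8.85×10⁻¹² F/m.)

A = π(118/2 mm)² = 1.09×10⁻² m².
C = ε₀A/d = 8.85×10⁻¹² × 1.09×10⁻² / 7.14×10⁻³ = 1.36×10⁻¹¹ F.

13.6 pF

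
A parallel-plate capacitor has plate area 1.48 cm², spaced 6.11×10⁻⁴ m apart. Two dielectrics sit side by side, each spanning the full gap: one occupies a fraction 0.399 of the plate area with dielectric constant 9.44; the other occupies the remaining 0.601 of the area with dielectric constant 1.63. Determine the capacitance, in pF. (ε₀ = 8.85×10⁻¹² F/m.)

C ≈ 10.2 pF

A = 1.48 cm² = 1.48×10⁻⁴ m².
Side-by-side slabs ⇒ two capacitors in parallel, each spanning the full gap.
C₁ = κ₁ε₀A₁/d = 9.44 × 8.85×10⁻¹² × 5.91×10⁻⁵ / 6.11×10⁻⁴ = 8.07×10⁻¹² F.
C₂ = κ₂ε₀A₂/d = 1.63 × 8.85×10⁻¹² × 8.89×10⁻⁵ / 6.11×10⁻⁴ = 2.10×10⁻¹² F.
C = C₁ + C₂ = 1.02×10⁻¹¹ F.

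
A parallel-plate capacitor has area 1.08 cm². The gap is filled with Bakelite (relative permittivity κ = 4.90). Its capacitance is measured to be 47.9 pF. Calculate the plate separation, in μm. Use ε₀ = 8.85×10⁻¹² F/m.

A = 1.08 cm² = 1.08×10⁻⁴ m².
d = κε₀A/C = 4.90 × 8.85×10⁻¹² × 1.08×10⁻⁴ / 4.79×10⁻¹¹ = 9.78×10⁻⁵ m.

97.8 μm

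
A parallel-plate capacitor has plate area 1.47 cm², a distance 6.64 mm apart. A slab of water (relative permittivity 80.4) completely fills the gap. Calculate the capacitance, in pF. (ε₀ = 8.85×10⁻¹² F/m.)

A = 1.47 cm² = 1.47×10⁻⁴ m².
C = κε₀A/d = 80.4 × 8.85×10⁻¹² × 1.47×10⁻⁴ / 6.64×10⁻³ = 1.58×10⁻¹¹ F.

C ≈ 15.8 pF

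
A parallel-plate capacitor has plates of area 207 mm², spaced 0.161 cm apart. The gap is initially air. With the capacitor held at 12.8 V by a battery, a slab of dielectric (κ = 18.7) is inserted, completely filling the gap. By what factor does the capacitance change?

18.7

C = κε₀A/d scales with κ, so C₂/C₁ = κ = 18.7.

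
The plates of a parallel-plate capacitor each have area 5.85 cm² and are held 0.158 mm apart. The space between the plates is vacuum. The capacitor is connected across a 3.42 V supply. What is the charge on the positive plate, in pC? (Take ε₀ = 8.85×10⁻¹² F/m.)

A = 5.85 cm² = 5.85×10⁻⁴ m².
C = ε₀A/d = 8.85×10⁻¹² × 5.85×10⁻⁴ / 1.58×10⁻⁴ = 3.28×10⁻¹¹ F.
Q = CV = 3.28×10⁻¹¹ × 3.42 = 1.12×10⁻¹⁰ C.

Q ≈ 112 pC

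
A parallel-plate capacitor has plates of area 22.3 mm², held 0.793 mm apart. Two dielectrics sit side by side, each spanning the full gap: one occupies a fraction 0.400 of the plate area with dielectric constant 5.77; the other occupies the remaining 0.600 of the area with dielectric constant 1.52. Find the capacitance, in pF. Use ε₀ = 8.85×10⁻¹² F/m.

C ≈ 0.801 pF

A = 22.3 mm² = 2.23×10⁻⁵ m².
Side-by-side slabs ⇒ two capacitors in parallel, each spanning the full gap.
C₁ = κ₁ε₀A₁/d = 5.77 × 8.85×10⁻¹² × 8.92×10⁻⁶ / 7.93×10⁻⁴ = 5.74×10⁻¹³ F.
C₂ = κ₂ε₀A₂/d = 1.52 × 8.85×10⁻¹² × 1.34×10⁻⁵ / 7.93×10⁻⁴ = 2.27×10⁻¹³ F.
C = C₁ + C₂ = 8.01×10⁻¹³ F.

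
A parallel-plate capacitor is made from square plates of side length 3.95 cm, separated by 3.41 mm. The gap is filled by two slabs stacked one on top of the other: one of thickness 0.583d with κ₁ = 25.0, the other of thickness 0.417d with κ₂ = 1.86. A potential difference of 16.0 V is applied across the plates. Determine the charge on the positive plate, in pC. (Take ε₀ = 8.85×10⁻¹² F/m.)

Q ≈ 262 pC

A = (3.95 cm)² = 1.56×10⁻³ m².
Stacked slabs ⇒ two capacitors in series, each with the full plate area.
C₁ = κ₁ε₀A/d₁ = 25.0 × 8.85×10⁻¹² × 1.56×10⁻³ / 1.99×10⁻³ = 1.74×10⁻¹⁰ F.
C₂ = κ₂ε₀A/d₂ = 1.86 × 8.85×10⁻¹² × 1.56×10⁻³ / 1.42×10⁻³ = 1.81×10⁻¹¹ F.
C = (1/C₁ + 1/C₂)⁻¹ = 1.64×10⁻¹¹ F.
Q = CV = 1.64×10⁻¹¹ × 16.0 = 2.62×10⁻¹⁰ C.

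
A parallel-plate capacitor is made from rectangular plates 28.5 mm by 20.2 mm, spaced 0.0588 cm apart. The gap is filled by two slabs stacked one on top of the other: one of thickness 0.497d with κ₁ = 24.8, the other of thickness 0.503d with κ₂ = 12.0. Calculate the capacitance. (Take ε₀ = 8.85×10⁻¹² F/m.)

A = 28.5 × 20.2 mm² = 5.76×10⁻⁴ m².
Stacked slabs ⇒ two capacitors in series, each with the full plate area.
C₁ = κ₁ε₀A/d₁ = 24.8 × 8.85×10⁻¹² × 5.76×10⁻⁴ / 2.92×10⁻⁴ = 4.32×10⁻¹⁰ F.
C₂ = κ₂ε₀A/d₂ = 12.0 × 8.85×10⁻¹² × 5.76×10⁻⁴ / 2.96×10⁻⁴ = 2.07×10⁻¹⁰ F.
C = (1/C₁ + 1/C₂)⁻¹ = 1.40×10⁻¹⁰ F.

C ≈ 140 pF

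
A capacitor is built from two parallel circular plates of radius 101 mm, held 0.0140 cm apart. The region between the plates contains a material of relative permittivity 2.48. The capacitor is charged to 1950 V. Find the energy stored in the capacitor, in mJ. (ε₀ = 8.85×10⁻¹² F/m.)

9.55 mJ

A = π(101 mm)² = 3.20×10⁻² m².
C = κε₀A/d = 2.48 × 8.85×10⁻¹² × 3.20×10⁻² / 1.40×10⁻⁴ = 5.02×10⁻⁹ F.
U = ½CV² = ½ × 5.02×10⁻⁹ × (1950)² = 9.55×10⁻³ J.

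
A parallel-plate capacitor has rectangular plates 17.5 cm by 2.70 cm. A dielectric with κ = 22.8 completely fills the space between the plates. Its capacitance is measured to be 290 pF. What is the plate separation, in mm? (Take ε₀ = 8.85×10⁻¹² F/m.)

A = 17.5 × 2.70 cm² = 4.72×10⁻³ m².
d = κε₀A/C = 22.8 × 8.85×10⁻¹² × 4.72×10⁻³ / 2.90×10⁻¹⁰ = 3.29×10⁻³ m.

d ≈ 3.29 mm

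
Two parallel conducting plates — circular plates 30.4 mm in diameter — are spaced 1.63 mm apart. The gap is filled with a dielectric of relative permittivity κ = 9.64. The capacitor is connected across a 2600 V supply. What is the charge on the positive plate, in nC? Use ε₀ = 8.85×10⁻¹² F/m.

A = π(30.4/2 mm)² = 7.26×10⁻⁴ m².
C = κε₀A/d = 9.64 × 8.85×10⁻¹² × 7.26×10⁻⁴ / 1.63×10⁻³ = 3.80×10⁻¹¹ F.
Q = CV = 3.80×10⁻¹¹ × 2600 = 9.88×10⁻⁸ C.

Q ≈ 98.8 nC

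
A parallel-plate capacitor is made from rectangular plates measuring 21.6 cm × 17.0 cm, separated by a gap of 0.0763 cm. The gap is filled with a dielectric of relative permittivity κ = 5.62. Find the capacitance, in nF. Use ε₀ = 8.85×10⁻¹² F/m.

2.39 nF

A = 21.6 × 17.0 cm² = 3.67×10⁻² m².
C = κε₀A/d = 5.62 × 8.85×10⁻¹² × 3.67×10⁻² / 7.63×10⁻⁴ = 2.39×10⁻⁹ F.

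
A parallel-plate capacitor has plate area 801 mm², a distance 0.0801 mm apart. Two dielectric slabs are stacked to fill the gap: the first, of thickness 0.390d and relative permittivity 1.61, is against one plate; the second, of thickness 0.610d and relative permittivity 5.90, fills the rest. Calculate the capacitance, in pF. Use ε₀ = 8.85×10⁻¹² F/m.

256 pF

A = 801 mm² = 8.01×10⁻⁴ m².
Stacked slabs ⇒ two capacitors in series, each with the full plate area.
C₁ = κ₁ε₀A/d₁ = 1.61 × 8.85×10⁻¹² × 8.01×10⁻⁴ / 3.12×10⁻⁵ = 3.65×10⁻¹⁰ F.
C₂ = κ₂ε₀A/d₂ = 5.90 × 8.85×10⁻¹² × 8.01×10⁻⁴ / 4.89×10⁻⁵ = 8.56×10⁻¹⁰ F.
C = (1/C₁ + 1/C₂)⁻¹ = 2.56×10⁻¹⁰ F.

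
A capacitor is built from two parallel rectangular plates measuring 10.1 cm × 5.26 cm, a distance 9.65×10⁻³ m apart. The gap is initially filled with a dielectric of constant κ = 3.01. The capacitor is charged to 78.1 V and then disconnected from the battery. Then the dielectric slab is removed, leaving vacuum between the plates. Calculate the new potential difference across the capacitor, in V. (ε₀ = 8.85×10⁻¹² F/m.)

235 V

A = 10.1 × 5.26 cm² = 5.31×10⁻³ m².
Initially C₁ = κε₀A/d = 3.01 × 8.85×10⁻¹² × 5.31×10⁻³ / 9.65×10⁻³ = 1.47×10⁻¹¹ F.
V₁ = 78.1 V.
Isolated ⇒ Q is held fixed. C₂ = 0.332 C₁ and V = Q/C, so V₂/V₁ = C₁/C₂ = 3.01.
V₂ = 3.01 × 78.1 = 2.35×10² V.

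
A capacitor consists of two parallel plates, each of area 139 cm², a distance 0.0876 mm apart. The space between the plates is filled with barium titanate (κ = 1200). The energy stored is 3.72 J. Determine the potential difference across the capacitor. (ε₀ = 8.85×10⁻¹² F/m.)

A = 139 cm² = 1.39×10⁻² m².
C = κε₀A/d = 1200 × 8.85×10⁻¹² × 1.39×10⁻² / 8.76×10⁻⁵ = 1.69×10⁻⁶ F.
V = √(2U/C) = √(2 × 3.72 / 1.69×10⁻⁶) = 2.10×10³ V.

V ≈ 2.10 kV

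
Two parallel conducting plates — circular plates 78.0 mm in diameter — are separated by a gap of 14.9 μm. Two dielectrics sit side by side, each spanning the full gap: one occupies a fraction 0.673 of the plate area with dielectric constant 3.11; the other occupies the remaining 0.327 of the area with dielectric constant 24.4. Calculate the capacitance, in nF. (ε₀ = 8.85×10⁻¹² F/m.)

A = π(78.0/2 mm)² = 4.78×10⁻³ m².
Side-by-side slabs ⇒ two capacitors in parallel, each spanning the full gap.
C₁ = κ₁ε₀A₁/d = 3.11 × 8.85×10⁻¹² × 3.22×10⁻³ / 1.49×10⁻⁵ = 5.94×10⁻⁹ F.
C₂ = κ₂ε₀A₂/d = 24.4 × 8.85×10⁻¹² × 1.56×10⁻³ / 1.49×10⁻⁵ = 2.26×10⁻⁸ F.
C = C₁ + C₂ = 2.86×10⁻⁸ F.

C ≈ 28.6 nF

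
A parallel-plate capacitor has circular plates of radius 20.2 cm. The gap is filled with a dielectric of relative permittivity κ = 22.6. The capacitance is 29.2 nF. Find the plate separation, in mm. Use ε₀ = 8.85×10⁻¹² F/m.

d ≈ 0.878 mm

A = π(20.2 cm)² = 0.128 m².
d = κε₀A/C = 22.6 × 8.85×10⁻¹² × 0.128 / 2.92×10⁻⁸ = 8.78×10⁻⁴ m.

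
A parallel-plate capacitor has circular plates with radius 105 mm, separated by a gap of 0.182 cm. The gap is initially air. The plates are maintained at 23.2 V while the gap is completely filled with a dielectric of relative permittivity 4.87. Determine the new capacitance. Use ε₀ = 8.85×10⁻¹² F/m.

A = π(105 mm)² = 3.46×10⁻² m².
Initially C₁ = ε₀A/d = 8.85×10⁻¹² × 3.46×10⁻² / 1.82×10⁻³ = 1.68×10⁻¹⁰ F.
C = κε₀A/d scales with κ, so C₂/C₁ = κ = 4.87.
C₂ = 4.87 × 1.68×10⁻¹⁰ = 8.20×10⁻¹⁰ F.

C ≈ 0.820 nF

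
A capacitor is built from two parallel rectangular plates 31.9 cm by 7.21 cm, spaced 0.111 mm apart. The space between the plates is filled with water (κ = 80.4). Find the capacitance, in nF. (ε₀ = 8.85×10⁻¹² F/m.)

147 nF

A = 31.9 × 7.21 cm² = 2.30×10⁻² m².
C = κε₀A/d = 80.4 × 8.85×10⁻¹² × 2.30×10⁻² / 1.11×10⁻⁴ = 1.47×10⁻⁷ F.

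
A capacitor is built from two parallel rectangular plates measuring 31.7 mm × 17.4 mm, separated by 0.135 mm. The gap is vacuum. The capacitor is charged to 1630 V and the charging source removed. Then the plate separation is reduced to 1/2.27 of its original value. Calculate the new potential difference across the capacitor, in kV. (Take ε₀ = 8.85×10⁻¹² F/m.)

A = 31.7 × 17.4 mm² = 5.52×10⁻⁴ m².
Initially C₁ = ε₀A/d = 8.85×10⁻¹² × 5.52×10⁻⁴ / 1.35×10⁻⁴ = 3.62×10⁻¹¹ F.
V₁ = 1.63×10³ V.
Isolated ⇒ Q is held fixed. C₂ = 2.27 C₁ and V = Q/C, so V₂/V₁ = C₁/C₂ = 0.441.
V₂ = 0.441 × 1.63×10³ = 7.18×10² V.

0.718 kV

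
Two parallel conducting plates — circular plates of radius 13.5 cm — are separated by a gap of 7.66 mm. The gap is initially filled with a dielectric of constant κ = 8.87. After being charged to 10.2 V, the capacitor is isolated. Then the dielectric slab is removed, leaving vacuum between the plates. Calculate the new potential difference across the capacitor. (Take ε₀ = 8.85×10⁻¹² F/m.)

90.5 V

A = π(13.5 cm)² = 5.73×10⁻² m².
Initially C₁ = κε₀A/d = 8.87 × 8.85×10⁻¹² × 5.73×10⁻² / 7.66×10⁻³ = 5.87×10⁻¹⁰ F.
V₁ = 10.2 V.
Isolated ⇒ Q is held fixed. C₂ = 0.113 C₁ and V = Q/C, so V₂/V₁ = C₁/C₂ = 8.87.
V₂ = 8.87 × 10.2 = 90.5 V.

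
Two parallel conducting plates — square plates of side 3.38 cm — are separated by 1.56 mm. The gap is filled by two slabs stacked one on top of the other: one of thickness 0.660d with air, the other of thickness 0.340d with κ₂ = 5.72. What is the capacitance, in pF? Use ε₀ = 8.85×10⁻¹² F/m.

9.01 pF

A = (3.38 cm)² = 1.14×10⁻³ m².
Stacked slabs ⇒ two capacitors in series, each with the full plate area.
C₁ = κ₁ε₀A/d₁ = 1.00 × 8.85×10⁻¹² × 1.14×10⁻³ / 1.03×10⁻³ = 9.82×10⁻¹² F.
C₂ = κ₂ε₀A/d₂ = 5.72 × 8.85×10⁻¹² × 1.14×10⁻³ / 5.30×10⁻⁴ = 1.09×10⁻¹⁰ F.
C = (1/C₁ + 1/C₂)⁻¹ = 9.01×10⁻¹² F.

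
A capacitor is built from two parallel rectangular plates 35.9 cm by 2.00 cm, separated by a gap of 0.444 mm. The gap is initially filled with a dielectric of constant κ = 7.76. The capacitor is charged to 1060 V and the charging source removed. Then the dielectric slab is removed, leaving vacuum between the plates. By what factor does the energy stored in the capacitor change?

Isolated ⇒ Q is held fixed.
C₂ = 0.129 C₁ and U = Q²/(2C), so U₂/U₁ = C₁/C₂ = 7.76.

7.76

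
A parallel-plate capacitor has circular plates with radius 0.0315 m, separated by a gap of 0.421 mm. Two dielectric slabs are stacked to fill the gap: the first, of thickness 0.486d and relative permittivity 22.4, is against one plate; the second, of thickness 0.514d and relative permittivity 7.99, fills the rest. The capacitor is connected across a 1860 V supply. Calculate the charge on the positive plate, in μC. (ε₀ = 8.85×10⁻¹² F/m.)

Q ≈ 1.42 μC

A = π(0.0315 m)² = 3.12×10⁻³ m².
Stacked slabs ⇒ two capacitors in series, each with the full plate area.
C₁ = κ₁ε₀A/d₁ = 22.4 × 8.85×10⁻¹² × 3.12×10⁻³ / 2.05×10⁻⁴ = 3.02×10⁻⁹ F.
C₂ = κ₂ε₀A/d₂ = 7.99 × 8.85×10⁻¹² × 3.12×10⁻³ / 2.16×10⁻⁴ = 1.02×10⁻⁹ F.
C = (1/C₁ + 1/C₂)⁻¹ = 7.62×10⁻¹⁰ F.
Q = CV = 7.62×10⁻¹⁰ × 1860 = 1.42×10⁻⁶ C.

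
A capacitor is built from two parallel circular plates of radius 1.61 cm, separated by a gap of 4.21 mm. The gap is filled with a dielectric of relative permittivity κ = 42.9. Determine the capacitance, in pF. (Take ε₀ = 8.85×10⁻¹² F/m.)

C ≈ 73.4 pF

A = π(1.61 cm)² = 8.14×10⁻⁴ m².
C = κε₀A/d = 42.9 × 8.85×10⁻¹² × 8.14×10⁻⁴ / 4.21×10⁻³ = 7.34×10⁻¹¹ F.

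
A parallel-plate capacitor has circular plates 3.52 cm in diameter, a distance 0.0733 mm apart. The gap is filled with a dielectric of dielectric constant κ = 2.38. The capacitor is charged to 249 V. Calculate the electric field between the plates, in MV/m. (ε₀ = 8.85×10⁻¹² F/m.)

E ≈ 3.40 MV/m

E = V/d = 249 / 7.33×10⁻⁵ = 3.40×10⁶ V/m.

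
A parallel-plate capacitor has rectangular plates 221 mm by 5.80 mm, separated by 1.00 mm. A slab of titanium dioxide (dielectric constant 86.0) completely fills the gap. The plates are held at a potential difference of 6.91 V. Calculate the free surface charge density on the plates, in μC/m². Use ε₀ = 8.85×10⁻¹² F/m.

σ ≈ 5.26 μC/m²

A = 221 × 5.80 mm² = 1.28×10⁻³ m².
C = κε₀A/d = 86.0 × 8.85×10⁻¹² × 1.28×10⁻³ / 1.00×10⁻³ = 9.76×10⁻¹⁰ F.
σ = Q/A = CV/A = 9.76×10⁻¹⁰ × 6.91 / 1.28×10⁻³ = 5.26×10⁻⁶ C/m².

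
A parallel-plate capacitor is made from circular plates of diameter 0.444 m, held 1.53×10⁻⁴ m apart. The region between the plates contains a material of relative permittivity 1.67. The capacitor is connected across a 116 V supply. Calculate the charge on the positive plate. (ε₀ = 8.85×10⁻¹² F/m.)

1.73 μC

A = π(0.444/2 m)² = 0.155 m².
C = κε₀A/d = 1.67 × 8.85×10⁻¹² × 0.155 / 1.53×10⁻⁴ = 1.50×10⁻⁸ F.
Q = CV = 1.50×10⁻⁸ × 116 = 1.73×10⁻⁶ C.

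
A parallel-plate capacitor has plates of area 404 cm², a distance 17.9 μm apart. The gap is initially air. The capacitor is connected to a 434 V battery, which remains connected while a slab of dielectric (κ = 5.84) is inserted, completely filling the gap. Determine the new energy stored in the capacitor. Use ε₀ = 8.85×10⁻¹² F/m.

A = 404 cm² = 4.04×10⁻² m².
Initially C₁ = ε₀A/d = 8.85×10⁻¹² × 4.04×10⁻² / 1.79×10⁻⁵ = 2.00×10⁻⁸ F.
U₁ = 1.88×10⁻³ J.
Battery connected ⇒ V is held fixed. C₂ = 5.84 C₁ and U = ½CV², so U₂/U₁ = C₂/C₁ = 5.84.
U₂ = 5.84 × 1.88×10⁻³ = 1.10×10⁻² J.

U ≈ 11.0 mJ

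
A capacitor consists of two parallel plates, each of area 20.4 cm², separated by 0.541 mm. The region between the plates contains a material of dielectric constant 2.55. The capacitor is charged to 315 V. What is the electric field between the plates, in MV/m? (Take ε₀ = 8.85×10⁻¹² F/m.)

E = V/d = 315 / 5.41×10⁻⁴ = 5.82×10⁵ V/m.

E ≈ 0.582 MV/m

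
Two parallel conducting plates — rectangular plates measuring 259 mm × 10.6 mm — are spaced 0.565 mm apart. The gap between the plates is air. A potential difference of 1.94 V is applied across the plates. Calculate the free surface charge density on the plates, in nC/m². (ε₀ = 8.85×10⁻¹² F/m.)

30.4 nC/m²

A = 259 × 10.6 mm² = 2.75×10⁻³ m².
C = ε₀A/d = 8.85×10⁻¹² × 2.75×10⁻³ / 5.65×10⁻⁴ = 4.30×10⁻¹¹ F.
σ = Q/A = CV/A = 4.30×10⁻¹¹ × 1.94 / 2.75×10⁻³ = 3.04×10⁻⁸ C/m².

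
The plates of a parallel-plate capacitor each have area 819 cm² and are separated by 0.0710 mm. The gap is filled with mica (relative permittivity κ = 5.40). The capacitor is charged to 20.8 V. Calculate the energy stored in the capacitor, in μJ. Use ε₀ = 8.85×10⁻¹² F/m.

11.9 μJ

A = 819 cm² = 8.19×10⁻² m².
C = κε₀A/d = 5.40 × 8.85×10⁻¹² × 8.19×10⁻² / 7.10×10⁻⁵ = 5.51×10⁻⁸ F.
U = ½CV² = ½ × 5.51×10⁻⁸ × (20.8)² = 1.19×10⁻⁵ J.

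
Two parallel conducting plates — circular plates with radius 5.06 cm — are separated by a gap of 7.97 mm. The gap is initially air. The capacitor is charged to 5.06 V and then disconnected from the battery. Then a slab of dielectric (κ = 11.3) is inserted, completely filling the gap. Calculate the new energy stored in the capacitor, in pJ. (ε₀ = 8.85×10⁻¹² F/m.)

A = π(5.06 cm)² = 8.04×10⁻³ m².
Initially C₁ = ε₀A/d = 8.85×10⁻¹² × 8.04×10⁻³ / 7.97×10⁻³ = 8.93×10⁻¹² F.
U₁ = 1.14×10⁻¹⁰ J.
Isolated ⇒ Q is held fixed. C₂ = 11.3 C₁ and U = Q²/(2C), so U₂/U₁ = C₁/C₂ = 0.0885.
U₂ = 0.0885 × 1.14×10⁻¹⁰ = 1.01×10⁻¹¹ J.

10.1 pJ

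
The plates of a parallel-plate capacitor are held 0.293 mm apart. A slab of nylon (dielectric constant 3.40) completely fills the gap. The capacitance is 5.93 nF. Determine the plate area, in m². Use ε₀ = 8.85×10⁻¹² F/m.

A = Cd/(κε₀) = 5.93×10⁻⁹ × 2.93×10⁻⁴ / (3.40 × 8.85×10⁻¹²) = 5.77×10⁻² m².

0.0577 m²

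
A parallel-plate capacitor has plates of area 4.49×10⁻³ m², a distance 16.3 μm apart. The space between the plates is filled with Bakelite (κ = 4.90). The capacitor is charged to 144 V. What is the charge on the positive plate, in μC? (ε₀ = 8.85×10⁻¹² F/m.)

C = κε₀A/d = 4.90 × 8.85×10⁻¹² × 4.49×10⁻³ / 1.63×10⁻⁵ = 1.19×10⁻⁸ F.
Q = CV = 1.19×10⁻⁸ × 144 = 1.72×10⁻⁶ C.

Q ≈ 1.72 μC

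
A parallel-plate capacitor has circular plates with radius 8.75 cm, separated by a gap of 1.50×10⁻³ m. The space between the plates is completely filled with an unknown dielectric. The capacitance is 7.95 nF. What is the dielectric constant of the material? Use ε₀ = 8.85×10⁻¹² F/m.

56.0

A = π(8.75 cm)² = 2.41×10⁻² m².
κ = Cd/(ε₀A) = 7.95×10⁻⁹ × 1.50×10⁻³ / (8.85×10⁻¹² × 2.41×10⁻²) = 56.0.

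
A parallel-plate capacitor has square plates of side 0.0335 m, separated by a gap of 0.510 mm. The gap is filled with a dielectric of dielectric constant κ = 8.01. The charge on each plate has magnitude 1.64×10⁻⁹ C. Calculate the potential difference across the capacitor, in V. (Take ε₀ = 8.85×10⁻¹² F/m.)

V ≈ 10.5 V

A = (0.0335 m)² = 1.12×10⁻³ m².
C = κε₀A/d = 8.01 × 8.85×10⁻¹² × 1.12×10⁻³ / 5.10×10⁻⁴ = 1.56×10⁻¹⁰ F.
V = Q/C = 1.64×10⁻⁹ / 1.56×10⁻¹⁰ = 10.5 V.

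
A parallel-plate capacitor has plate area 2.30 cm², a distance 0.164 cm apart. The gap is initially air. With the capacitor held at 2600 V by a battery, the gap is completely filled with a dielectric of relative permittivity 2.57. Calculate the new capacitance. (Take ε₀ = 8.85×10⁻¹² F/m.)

A = 2.30 cm² = 2.30×10⁻⁴ m².
Initially C₁ = ε₀A/d = 8.85×10⁻¹² × 2.30×10⁻⁴ / 1.64×10⁻³ = 1.24×10⁻¹² F.
C = κε₀A/d scales with κ, so C₂/C₁ = κ = 2.57.
C₂ = 2.57 × 1.24×10⁻¹² = 3.19×10⁻¹² F.

C ≈ 3.19 pF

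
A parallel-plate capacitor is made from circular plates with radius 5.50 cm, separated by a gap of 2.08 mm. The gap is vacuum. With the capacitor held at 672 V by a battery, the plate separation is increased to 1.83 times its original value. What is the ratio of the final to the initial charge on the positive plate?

Battery connected ⇒ V is held fixed.
C₂ = 0.546 C₁ and Q = CV, so Q₂/Q₁ = C₂/C₁ = 0.546.

Q₂/Q₁ ≈ 0.546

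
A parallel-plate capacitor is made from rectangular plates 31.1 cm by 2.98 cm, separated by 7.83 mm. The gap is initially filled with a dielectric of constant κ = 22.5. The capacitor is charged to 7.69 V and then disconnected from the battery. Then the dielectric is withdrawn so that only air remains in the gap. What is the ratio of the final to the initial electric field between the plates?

Isolated ⇒ Q is held fixed.
V₂ = Q/C₂ = V₁/0.0444; E = V/d, so E₂/E₁ = (V₂/V₁)(d₁/d₂) = 22.5.

22.5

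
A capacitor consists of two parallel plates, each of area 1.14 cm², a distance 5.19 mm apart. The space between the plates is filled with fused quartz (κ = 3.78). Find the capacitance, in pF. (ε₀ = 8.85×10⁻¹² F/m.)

0.735 pF

A = 1.14 cm² = 1.14×10⁻⁴ m².
C = κε₀A/d = 3.78 × 8.85×10⁻¹² × 1.14×10⁻⁴ / 5.19×10⁻³ = 7.35×10⁻¹³ F.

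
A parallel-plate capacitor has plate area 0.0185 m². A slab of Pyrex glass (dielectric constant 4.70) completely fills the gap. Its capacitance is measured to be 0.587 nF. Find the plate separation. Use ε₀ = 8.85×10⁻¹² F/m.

d = κε₀A/C = 4.70 × 8.85×10⁻¹² × 1.85×10⁻² / 5.87×10⁻¹⁰ = 1.31×10⁻³ m.

d ≈ 1.31 mm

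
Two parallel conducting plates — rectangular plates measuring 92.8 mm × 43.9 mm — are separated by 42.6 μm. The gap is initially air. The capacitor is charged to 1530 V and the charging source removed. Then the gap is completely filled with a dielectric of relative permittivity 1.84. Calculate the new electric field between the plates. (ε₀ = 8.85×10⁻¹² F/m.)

A = 92.8 × 43.9 mm² = 4.07×10⁻³ m².
Initially C₁ = ε₀A/d = 8.85×10⁻¹² × 4.07×10⁻³ / 4.26×10⁻⁵ = 8.46×10⁻¹⁰ F.
E₁ = 3.59×10⁷ V/m.
Isolated ⇒ Q is held fixed. V₂ = Q/C₂ = V₁/1.84; E = V/d, so E₂/E₁ = (V₂/V₁)(d₁/d₂) = 0.543.
E₂ = 0.543 × 3.59×10⁷ = 1.95×10⁷ V/m.

19.5 MV/m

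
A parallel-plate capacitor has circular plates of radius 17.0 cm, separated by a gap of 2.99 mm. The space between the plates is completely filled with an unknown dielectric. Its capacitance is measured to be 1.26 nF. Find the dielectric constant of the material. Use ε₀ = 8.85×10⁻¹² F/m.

A = π(17.0 cm)² = 9.08×10⁻² m².
κ = Cd/(ε₀A) = 1.26×10⁻⁹ × 2.99×10⁻³ / (8.85×10⁻¹² × 9.08×10⁻²) = 4.69.

4.69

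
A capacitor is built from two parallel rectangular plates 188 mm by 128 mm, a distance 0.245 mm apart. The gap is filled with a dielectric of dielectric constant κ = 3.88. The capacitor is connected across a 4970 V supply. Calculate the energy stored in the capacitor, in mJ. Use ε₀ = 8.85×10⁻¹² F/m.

A = 188 × 128 mm² = 2.41×10⁻² m².
C = κε₀A/d = 3.88 × 8.85×10⁻¹² × 2.41×10⁻² / 2.45×10⁻⁴ = 3.37×10⁻⁹ F.
U = ½CV² = ½ × 3.37×10⁻⁹ × (4970)² = 4.17×10⁻² J.

U ≈ 41.7 mJ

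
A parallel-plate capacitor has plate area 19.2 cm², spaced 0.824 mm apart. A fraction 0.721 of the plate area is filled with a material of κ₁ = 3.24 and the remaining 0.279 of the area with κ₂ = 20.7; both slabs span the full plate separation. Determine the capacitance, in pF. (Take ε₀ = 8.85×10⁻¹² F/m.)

A = 19.2 cm² = 1.92×10⁻³ m².
Side-by-side slabs ⇒ two capacitors in parallel, each spanning the full gap.
C₁ = κ₁ε₀A₁/d = 3.24 × 8.85×10⁻¹² × 1.38×10⁻³ / 8.24×10⁻⁴ = 4.82×10⁻¹¹ F.
C₂ = κ₂ε₀A₂/d = 20.7 × 8.85×10⁻¹² × 5.36×10⁻⁴ / 8.24×10⁻⁴ = 1.19×10⁻¹⁰ F.
C = C₁ + C₂ = 1.67×10⁻¹⁰ F.

167 pF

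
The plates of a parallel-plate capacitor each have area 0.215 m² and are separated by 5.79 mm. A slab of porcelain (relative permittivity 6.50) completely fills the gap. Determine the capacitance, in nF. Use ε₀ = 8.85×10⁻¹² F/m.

C = κε₀A/d = 6.50 × 8.85×10⁻¹² × 0.215 / 5.79×10⁻³ = 2.14×10⁻⁹ F.

2.14 nF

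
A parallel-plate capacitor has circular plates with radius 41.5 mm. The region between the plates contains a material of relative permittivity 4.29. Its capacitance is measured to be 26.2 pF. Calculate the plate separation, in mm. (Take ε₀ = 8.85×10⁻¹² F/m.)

A = π(41.5 mm)² = 5.41×10⁻³ m².
d = κε₀A/C = 4.29 × 8.85×10⁻¹² × 5.41×10⁻³ / 2.62×10⁻¹¹ = 7.84×10⁻³ m.

7.84 mm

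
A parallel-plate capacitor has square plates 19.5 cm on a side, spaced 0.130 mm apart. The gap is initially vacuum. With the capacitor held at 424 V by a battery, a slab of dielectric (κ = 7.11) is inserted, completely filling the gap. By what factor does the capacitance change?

C₂/C₁ ≈ 7.11

C = κε₀A/d scales with κ, so C₂/C₁ = κ = 7.11.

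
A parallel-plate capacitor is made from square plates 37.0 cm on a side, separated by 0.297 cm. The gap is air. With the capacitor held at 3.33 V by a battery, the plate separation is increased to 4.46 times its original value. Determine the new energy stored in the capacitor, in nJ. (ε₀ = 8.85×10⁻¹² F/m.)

A = (37.0 cm)² = 0.137 m².
Initially C₁ = ε₀A/d = 8.85×10⁻¹² × 0.137 / 2.97×10⁻³ = 4.08×10⁻¹⁰ F.
U₁ = 2.26×10⁻⁹ J.
Battery connected ⇒ V is held fixed. C₂ = 0.224 C₁ and U = ½CV², so U₂/U₁ = C₂/C₁ = 0.224.
U₂ = 0.224 × 2.26×10⁻⁹ = 5.07×10⁻¹⁰ J.

U ≈ 0.507 nJ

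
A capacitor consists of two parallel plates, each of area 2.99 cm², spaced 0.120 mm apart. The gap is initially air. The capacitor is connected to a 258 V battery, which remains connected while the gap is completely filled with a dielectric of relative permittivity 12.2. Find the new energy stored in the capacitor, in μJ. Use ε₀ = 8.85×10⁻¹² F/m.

8.95 μJ

A = 2.99 cm² = 2.99×10⁻⁴ m².
Initially C₁ = ε₀A/d = 8.85×10⁻¹² × 2.99×10⁻⁴ / 1.20×10⁻⁴ = 2.21×10⁻¹¹ F.
U₁ = 7.34×10⁻⁷ J.
Battery connected ⇒ V is held fixed. C₂ = 12.2 C₁ and U = ½CV², so U₂/U₁ = C₂/C₁ = 12.2.
U₂ = 12.2 × 7.34×10⁻⁷ = 8.95×10⁻⁶ J.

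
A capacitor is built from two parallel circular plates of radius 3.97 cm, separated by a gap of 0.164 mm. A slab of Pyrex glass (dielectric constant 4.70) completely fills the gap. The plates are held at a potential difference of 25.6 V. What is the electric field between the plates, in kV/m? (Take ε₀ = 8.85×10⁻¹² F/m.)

E = V/d = 25.6 / 1.64×10⁻⁴ = 1.56×10⁵ V/m.

E ≈ 156 kV/m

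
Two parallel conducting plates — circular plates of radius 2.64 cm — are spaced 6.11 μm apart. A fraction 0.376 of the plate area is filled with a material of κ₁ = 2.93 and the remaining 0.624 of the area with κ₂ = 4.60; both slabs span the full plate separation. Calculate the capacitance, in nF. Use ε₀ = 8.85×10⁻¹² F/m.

A = π(2.64 cm)² = 2.19×10⁻³ m².
Side-by-side slabs ⇒ two capacitors in parallel, each spanning the full gap.
C₁ = κ₁ε₀A₁/d = 2.93 × 8.85×10⁻¹² × 8.23×10⁻⁴ / 6.11×10⁻⁶ = 3.49×10⁻⁹ F.
C₂ = κ₂ε₀A₂/d = 4.60 × 8.85×10⁻¹² × 1.37×10⁻³ / 6.11×10⁻⁶ = 9.10×10⁻⁹ F.
C = C₁ + C₂ = 1.26×10⁻⁸ F.

C ≈ 12.6 nF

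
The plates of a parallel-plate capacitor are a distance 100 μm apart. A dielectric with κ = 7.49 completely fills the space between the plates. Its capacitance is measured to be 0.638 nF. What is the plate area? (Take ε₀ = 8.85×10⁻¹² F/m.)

A = Cd/(κε₀) = 6.38×10⁻¹⁰ × 1.00×10⁻⁴ / (7.49 × 8.85×10⁻¹²) = 9.62×10⁻⁴ m².

A ≈ 9.62 cm²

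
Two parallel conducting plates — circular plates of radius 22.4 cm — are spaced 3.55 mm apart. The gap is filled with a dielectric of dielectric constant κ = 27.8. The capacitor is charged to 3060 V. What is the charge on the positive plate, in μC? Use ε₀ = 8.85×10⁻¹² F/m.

A = π(22.4 cm)² = 0.158 m².
C = κε₀A/d = 27.8 × 8.85×10⁻¹² × 0.158 / 3.55×10⁻³ = 1.09×10⁻⁸ F.
Q = CV = 1.09×10⁻⁸ × 3060 = 3.34×10⁻⁵ C.

Q ≈ 33.4 μC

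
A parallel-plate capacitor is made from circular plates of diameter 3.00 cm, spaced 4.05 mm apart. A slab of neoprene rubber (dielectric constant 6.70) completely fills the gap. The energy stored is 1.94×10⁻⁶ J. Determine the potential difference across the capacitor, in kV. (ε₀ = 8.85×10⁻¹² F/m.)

A = π(3.00/2 cm)² = 7.07×10⁻⁴ m².
C = κε₀A/d = 6.70 × 8.85×10⁻¹² × 7.07×10⁻⁴ / 4.05×10⁻³ = 1.03×10⁻¹¹ F.
V = √(2U/C) = √(2 × 1.94×10⁻⁶ / 1.03×10⁻¹¹) = 6.12×10² V.

0.612 kV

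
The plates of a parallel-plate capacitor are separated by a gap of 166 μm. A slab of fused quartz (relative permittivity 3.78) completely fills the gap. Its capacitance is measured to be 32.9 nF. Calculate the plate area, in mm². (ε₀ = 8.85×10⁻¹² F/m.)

A = Cd/(κε₀) = 3.29×10⁻⁸ × 1.66×10⁻⁴ / (3.78 × 8.85×10⁻¹²) = 0.163 m².

A ≈ 1.63×10⁵ mm²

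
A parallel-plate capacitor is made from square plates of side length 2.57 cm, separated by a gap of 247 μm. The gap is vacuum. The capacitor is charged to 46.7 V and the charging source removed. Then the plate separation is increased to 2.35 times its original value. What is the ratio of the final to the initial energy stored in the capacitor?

U₂/U₁ ≈ 2.35

Isolated ⇒ Q is held fixed.
C₂ = 0.426 C₁ and U = Q²/(2C), so U₂/U₁ = C₁/C₂ = 2.35.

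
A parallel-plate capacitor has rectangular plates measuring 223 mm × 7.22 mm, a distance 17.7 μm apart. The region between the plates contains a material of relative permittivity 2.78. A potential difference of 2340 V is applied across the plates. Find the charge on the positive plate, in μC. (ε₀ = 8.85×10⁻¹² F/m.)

A = 223 × 7.22 mm² = 1.61×10⁻³ m².
C = κε₀A/d = 2.78 × 8.85×10⁻¹² × 1.61×10⁻³ / 1.77×10⁻⁵ = 2.24×10⁻⁹ F.
Q = CV = 2.24×10⁻⁹ × 2340 = 5.24×10⁻⁶ C.

Q ≈ 5.24 μC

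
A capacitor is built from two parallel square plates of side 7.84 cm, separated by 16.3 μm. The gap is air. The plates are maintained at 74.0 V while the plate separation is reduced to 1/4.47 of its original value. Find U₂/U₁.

Battery connected ⇒ V is held fixed.
C₂ = 4.47 C₁ and U = ½CV², so U₂/U₁ = C₂/C₁ = 4.47.

4.47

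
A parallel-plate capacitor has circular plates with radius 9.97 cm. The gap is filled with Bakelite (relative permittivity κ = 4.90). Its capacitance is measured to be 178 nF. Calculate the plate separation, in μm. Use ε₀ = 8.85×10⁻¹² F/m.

A = π(9.97 cm)² = 3.12×10⁻² m².
d = κε₀A/C = 4.90 × 8.85×10⁻¹² × 3.12×10⁻² / 1.78×10⁻⁷ = 7.61×10⁻⁶ m.

7.61 μm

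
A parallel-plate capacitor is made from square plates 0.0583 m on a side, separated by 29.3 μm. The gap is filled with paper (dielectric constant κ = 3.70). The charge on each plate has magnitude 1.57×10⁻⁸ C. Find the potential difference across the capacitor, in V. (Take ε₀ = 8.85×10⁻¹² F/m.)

V ≈ 4.13 V

A = (0.0583 m)² = 3.40×10⁻³ m².
C = κε₀A/d = 3.70 × 8.85×10⁻¹² × 3.40×10⁻³ / 2.93×10⁻⁵ = 3.80×10⁻⁹ F.
V = Q/C = 1.57×10⁻⁸ / 3.80×10⁻⁹ = 4.13 V.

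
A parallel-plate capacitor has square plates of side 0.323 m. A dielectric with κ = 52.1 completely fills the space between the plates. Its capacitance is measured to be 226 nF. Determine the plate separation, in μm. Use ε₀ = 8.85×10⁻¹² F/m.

A = (0.323 m)² = 0.104 m².
d = κε₀A/C = 52.1 × 8.85×10⁻¹² × 0.104 / 2.26×10⁻⁷ = 2.13×10⁻⁴ m.

d ≈ 213 μm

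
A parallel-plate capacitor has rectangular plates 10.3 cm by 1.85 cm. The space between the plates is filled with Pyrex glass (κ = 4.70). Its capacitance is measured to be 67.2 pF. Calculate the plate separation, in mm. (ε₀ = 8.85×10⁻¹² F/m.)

d ≈ 1.18 mm

A = 10.3 × 1.85 cm² = 1.91×10⁻³ m².
d = κε₀A/C = 4.70 × 8.85×10⁻¹² × 1.91×10⁻³ / 6.72×10⁻¹¹ = 1.18×10⁻³ m.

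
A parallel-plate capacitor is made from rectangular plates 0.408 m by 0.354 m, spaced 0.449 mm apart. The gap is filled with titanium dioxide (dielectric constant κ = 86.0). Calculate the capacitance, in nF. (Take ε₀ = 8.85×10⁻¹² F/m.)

245 nF

A = 0.408 × 0.354 m² = 0.144 m².
C = κε₀A/d = 86.0 × 8.85×10⁻¹² × 0.144 / 4.49×10⁻⁴ = 2.45×10⁻⁷ F.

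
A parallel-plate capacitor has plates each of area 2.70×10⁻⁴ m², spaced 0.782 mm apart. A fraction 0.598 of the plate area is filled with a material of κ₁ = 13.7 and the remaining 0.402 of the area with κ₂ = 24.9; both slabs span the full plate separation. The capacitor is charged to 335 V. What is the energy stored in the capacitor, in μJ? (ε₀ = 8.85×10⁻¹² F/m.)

Side-by-side slabs ⇒ two capacitors in parallel, each spanning the full gap.
C₁ = κ₁ε₀A₁/d = 13.7 × 8.85×10⁻¹² × 1.61×10⁻⁴ / 7.82×10⁻⁴ = 2.50×10⁻¹¹ F.
C₂ = κ₂ε₀A₂/d = 24.9 × 8.85×10⁻¹² × 1.09×10⁻⁴ / 7.82×10⁻⁴ = 3.06×10⁻¹¹ F.
C = C₁ + C₂ = 5.56×10⁻¹¹ F.
U = ½CV² = ½ × 5.56×10⁻¹¹ × (335)² = 3.12×10⁻⁶ J.

3.12 μJ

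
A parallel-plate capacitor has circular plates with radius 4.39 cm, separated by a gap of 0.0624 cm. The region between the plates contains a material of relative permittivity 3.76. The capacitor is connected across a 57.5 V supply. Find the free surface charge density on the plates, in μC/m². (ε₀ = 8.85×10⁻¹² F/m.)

σ ≈ 3.07 μC/m²

A = π(4.39 cm)² = 6.05×10⁻³ m².
C = κε₀A/d = 3.76 × 8.85×10⁻¹² × 6.05×10⁻³ / 6.24×10⁻⁴ = 3.23×10⁻¹⁰ F.
σ = Q/A = CV/A = 3.23×10⁻¹⁰ × 57.5 / 6.05×10⁻³ = 3.07×10⁻⁶ C/m².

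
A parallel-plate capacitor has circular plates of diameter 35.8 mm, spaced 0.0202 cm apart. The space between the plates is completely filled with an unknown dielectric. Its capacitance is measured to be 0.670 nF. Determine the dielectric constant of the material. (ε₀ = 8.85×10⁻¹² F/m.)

A = π(35.8/2 mm)² = 1.01×10⁻³ m².
κ = Cd/(ε₀A) = 6.70×10⁻¹⁰ × 2.02×10⁻⁴ / (8.85×10⁻¹² × 1.01×10⁻³) = 15.2.

15.2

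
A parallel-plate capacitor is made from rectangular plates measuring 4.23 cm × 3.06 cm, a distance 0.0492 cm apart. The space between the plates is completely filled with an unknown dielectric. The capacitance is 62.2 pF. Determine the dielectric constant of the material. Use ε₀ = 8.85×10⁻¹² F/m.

κ ≈ 2.67

A = 4.23 × 3.06 cm² = 1.29×10⁻³ m².
κ = Cd/(ε₀A) = 6.22×10⁻¹¹ × 4.92×10⁻⁴ / (8.85×10⁻¹² × 1.29×10⁻³) = 2.67.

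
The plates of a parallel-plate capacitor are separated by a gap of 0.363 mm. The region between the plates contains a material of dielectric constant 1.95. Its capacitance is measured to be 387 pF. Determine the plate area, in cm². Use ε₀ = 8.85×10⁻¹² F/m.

A ≈ 81.4 cm²

A = Cd/(κε₀) = 3.87×10⁻¹⁰ × 3.63×10⁻⁴ / (1.95 × 8.85×10⁻¹²) = 8.14×10⁻³ m².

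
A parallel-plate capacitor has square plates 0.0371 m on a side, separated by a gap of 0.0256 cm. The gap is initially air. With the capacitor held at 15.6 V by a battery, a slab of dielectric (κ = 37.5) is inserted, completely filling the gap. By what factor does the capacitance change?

C = κε₀A/d scales with κ, so C₂/C₁ = κ = 37.5.

C₂/C₁ ≈ 37.5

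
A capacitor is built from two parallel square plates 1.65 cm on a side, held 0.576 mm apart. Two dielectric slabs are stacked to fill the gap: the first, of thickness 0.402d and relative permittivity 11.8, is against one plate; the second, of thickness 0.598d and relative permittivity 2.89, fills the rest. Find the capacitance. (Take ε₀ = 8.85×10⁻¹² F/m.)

A = (1.65 cm)² = 2.72×10⁻⁴ m².
Stacked slabs ⇒ two capacitors in series, each with the full plate area.
C₁ = κ₁ε₀A/d₁ = 11.8 × 8.85×10⁻¹² × 2.72×10⁻⁴ / 2.32×10⁻⁴ = 1.23×10⁻¹⁰ F.
C₂ = κ₂ε₀A/d₂ = 2.89 × 8.85×10⁻¹² × 2.72×10⁻⁴ / 3.44×10⁻⁴ = 2.02×10⁻¹¹ F.
C = (1/C₁ + 1/C₂)⁻¹ = 1.74×10⁻¹¹ F.

17.4 pF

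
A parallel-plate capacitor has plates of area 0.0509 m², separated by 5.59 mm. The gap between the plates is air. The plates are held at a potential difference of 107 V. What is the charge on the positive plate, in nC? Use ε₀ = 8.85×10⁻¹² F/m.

C = ε₀A/d = 8.85×10⁻¹² × 5.09×10⁻² / 5.59×10⁻³ = 8.06×10⁻¹¹ F.
Q = CV = 8.06×10⁻¹¹ × 107 = 8.62×10⁻⁹ C.

8.62 nC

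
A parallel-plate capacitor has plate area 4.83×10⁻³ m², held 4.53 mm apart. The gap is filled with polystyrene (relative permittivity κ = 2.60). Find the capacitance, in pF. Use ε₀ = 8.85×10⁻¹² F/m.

C = κε₀A/d = 2.60 × 8.85×10⁻¹² × 4.83×10⁻³ / 4.53×10⁻³ = 2.45×10⁻¹¹ F.

C ≈ 24.5 pF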